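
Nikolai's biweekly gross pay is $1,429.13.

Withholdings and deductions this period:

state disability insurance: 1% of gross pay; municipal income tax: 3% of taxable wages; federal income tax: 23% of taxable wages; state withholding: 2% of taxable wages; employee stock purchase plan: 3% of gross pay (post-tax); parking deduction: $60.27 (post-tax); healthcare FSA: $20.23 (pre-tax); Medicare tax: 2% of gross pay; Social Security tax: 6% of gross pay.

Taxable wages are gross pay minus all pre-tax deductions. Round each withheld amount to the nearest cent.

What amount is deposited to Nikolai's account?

Healthcare FSA: $20.23
Taxable wages = $1,429.13 − $20.23 = $1,408.90
Municipal income tax: $1,408.90 × 0.03 = $42.27
State withholding: $1,408.90 × 0.02 = $28.18
Federal income tax: $1,408.90 × 0.23 = $324.05
State disability insurance: $1,429.13 × 0.01 = $14.29
Social Security tax: $1,429.13 × 0.06 = $85.75
Medicare tax: $1,429.13 × 0.02 = $28.58
Employee stock purchase plan: $1,429.13 × 0.03 = $42.87
Parking deduction: $60.27
Total deductions = $20.23 + $42.27 + $28.18 + $324.05 + $14.29 + $85.75 + $28.58 + $42.87 + $60.27 = $646.49
Net pay = $1,429.13 − $646.49 = $782.64

$782.64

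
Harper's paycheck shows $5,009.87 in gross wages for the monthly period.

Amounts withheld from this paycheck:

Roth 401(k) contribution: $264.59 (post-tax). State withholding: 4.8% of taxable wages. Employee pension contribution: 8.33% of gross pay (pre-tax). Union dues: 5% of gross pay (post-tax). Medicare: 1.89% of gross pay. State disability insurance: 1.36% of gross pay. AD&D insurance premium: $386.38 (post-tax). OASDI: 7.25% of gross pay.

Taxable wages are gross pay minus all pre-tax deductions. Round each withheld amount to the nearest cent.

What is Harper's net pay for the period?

$2,944.61

Employee pension contribution: $5,009.87 × 0.0833 = $417.32
Taxable wages = $5,009.87 − $417.32 = $4,592.55
State withholding: $4,592.55 × 0.048 = $220.44
OASDI: $5,009.87 × 0.0725 = $363.22
State disability insurance: $5,009.87 × 0.0136 = $68.13
Medicare: $5,009.87 × 0.0189 = $94.69
Union dues: $5,009.87 × 0.05 = $250.49
AD&D insurance premium: $386.38
Roth 401(k) contribution: $264.59
Total deductions = $417.32 + $220.44 + $363.22 + $68.13 + $94.69 + $250.49 + $386.38 + $264.59 = $2,065.26
Net pay = $5,009.87 − $2,065.26 = $2,944.61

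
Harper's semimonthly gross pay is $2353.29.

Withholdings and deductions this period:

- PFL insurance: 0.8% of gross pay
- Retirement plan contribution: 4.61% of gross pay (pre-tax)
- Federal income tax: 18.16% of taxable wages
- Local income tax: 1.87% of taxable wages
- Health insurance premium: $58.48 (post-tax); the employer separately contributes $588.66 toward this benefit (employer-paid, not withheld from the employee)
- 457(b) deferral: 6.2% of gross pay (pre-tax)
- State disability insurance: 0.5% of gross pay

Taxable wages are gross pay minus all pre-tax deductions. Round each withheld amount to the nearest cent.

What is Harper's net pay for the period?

457(b) deferral: $2353.29 × 0.062 = $145.90
Retirement plan contribution: $2353.29 × 0.0461 = $108.49
Pre-tax total = $145.90 + $108.49 = $254.39
Taxable wages = $2353.29 − $254.39 = $2098.90
Federal income tax: $2098.90 × 0.1816 = $381.16
Local income tax: $2098.90 × 0.0187 = $39.25
State disability insurance: $2353.29 × 0.005 = $11.77
PFL insurance: $2353.29 × 0.008 = $18.83
Health insurance premium: $58.48
(Employer's $588.66 toward health insurance premium is not withheld from the employee.)
Total deductions = $145.90 + $108.49 + $381.16 + $39.25 + $11.77 + $18.83 + $58.48 = $763.88
Net pay = $2353.29 − $763.88 = $1589.41

$1589.41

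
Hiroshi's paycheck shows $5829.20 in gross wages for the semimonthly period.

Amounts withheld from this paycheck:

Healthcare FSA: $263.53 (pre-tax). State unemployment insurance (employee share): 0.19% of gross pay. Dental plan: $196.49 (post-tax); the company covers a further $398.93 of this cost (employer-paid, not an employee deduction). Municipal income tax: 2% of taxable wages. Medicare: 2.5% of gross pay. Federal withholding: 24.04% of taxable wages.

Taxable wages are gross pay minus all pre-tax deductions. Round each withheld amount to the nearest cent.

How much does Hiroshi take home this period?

$3763.07

Healthcare FSA: $263.53
Taxable wages = $5829.20 − $263.53 = $5565.67
Municipal income tax: $5565.67 × 0.02 = $111.31
Federal withholding: $5565.67 × 0.2404 = $1337.99
Medicare: $5829.20 × 0.025 = $145.73
State unemployment insurance (employee share): $5829.20 × 0.0019 = $11.08
Dental plan: $196.49
(Employer's $398.93 toward dental plan is not withheld from the employee.)
Total deductions = $263.53 + $111.31 + $1337.99 + $145.73 + $11.08 + $196.49 = $2066.13
Net pay = $5829.20 − $2066.13 = $3763.07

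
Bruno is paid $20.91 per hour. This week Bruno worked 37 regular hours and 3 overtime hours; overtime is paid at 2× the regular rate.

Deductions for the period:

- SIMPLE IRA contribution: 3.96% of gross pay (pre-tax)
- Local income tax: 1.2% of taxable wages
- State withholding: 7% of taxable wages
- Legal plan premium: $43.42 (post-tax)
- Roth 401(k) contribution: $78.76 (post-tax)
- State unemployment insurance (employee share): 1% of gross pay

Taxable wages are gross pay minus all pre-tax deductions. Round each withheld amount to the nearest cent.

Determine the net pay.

$661.54

Regular pay: 37 × $20.91 = $773.67
Overtime pay: 3 × $20.91 × 2 = $125.46
Gross pay = $773.67 + $125.46 = $899.13
SIMPLE IRA contribution: $899.13 × 0.0396 = $35.61
Taxable wages = $899.13 − $35.61 = $863.52
State withholding: $863.52 × 0.07 = $60.45
Local income tax: $863.52 × 0.012 = $10.36
State unemployment insurance (employee share): $899.13 × 0.01 = $8.99
Legal plan premium: $43.42
Roth 401(k) contribution: $78.76
Total deductions = $35.61 + $60.45 + $10.36 + $8.99 + $43.42 + $78.76 = $237.59
Net pay = $899.13 − $237.59 = $661.54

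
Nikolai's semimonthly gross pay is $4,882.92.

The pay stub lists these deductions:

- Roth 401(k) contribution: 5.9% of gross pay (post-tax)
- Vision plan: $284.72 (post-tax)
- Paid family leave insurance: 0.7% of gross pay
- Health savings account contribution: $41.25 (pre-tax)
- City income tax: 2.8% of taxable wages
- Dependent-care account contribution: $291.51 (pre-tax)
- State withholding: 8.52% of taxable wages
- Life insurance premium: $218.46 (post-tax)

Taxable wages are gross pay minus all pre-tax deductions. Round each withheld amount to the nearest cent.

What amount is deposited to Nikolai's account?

Dependent-care account contribution: $291.51
Health savings account contribution: $41.25
Pre-tax total = $291.51 + $41.25 = $332.76
Taxable wages = $4,882.92 − $332.76 = $4,550.16
City income tax: $4,550.16 × 0.028 = $127.40
State withholding: $4,550.16 × 0.0852 = $387.67
Paid family leave insurance: $4,882.92 × 0.007 = $34.18
Roth 401(k) contribution: $4,882.92 × 0.059 = $288.09
Life insurance premium: $218.46
Vision plan: $284.72
Total deductions = $291.51 + $41.25 + $127.40 + $387.67 + $34.18 + $288.09 + $218.46 + $284.72 = $1,673.28
Net pay = $4,882.92 − $1,673.28 = $3,209.64

$3,209.64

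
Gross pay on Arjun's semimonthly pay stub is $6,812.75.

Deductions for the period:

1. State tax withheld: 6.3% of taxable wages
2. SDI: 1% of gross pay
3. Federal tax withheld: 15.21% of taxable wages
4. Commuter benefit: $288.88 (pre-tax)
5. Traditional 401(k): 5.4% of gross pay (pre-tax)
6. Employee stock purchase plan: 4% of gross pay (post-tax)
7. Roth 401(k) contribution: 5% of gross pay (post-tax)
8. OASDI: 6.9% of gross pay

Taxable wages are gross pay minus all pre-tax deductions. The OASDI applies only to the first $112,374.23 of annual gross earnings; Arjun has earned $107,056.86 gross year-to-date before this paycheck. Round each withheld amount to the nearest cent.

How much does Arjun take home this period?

Traditional 401(k): $6,812.75 × 0.054 = $367.89
Commuter benefit: $288.88
Pre-tax total = $367.89 + $288.88 = $656.77
Taxable wages = $6,812.75 − $656.77 = $6,155.98
Federal tax withheld: $6,155.98 × 0.1521 = $936.32
State tax withheld: $6,155.98 × 0.063 = $387.83
OASDI: only $112,374.23 − $107,056.86 = $5,317.37 of this check is subject → $5,317.37 × 0.069 = $366.90
SDI: $6,812.75 × 0.01 = $68.13
Employee stock purchase plan: $6,812.75 × 0.04 = $272.51
Roth 401(k) contribution: $6,812.75 × 0.05 = $340.64
Total deductions = $367.89 + $288.88 + $936.32 + $387.83 + $366.90 + $68.13 + $272.51 + $340.64 = $3,029.10
Net pay = $6,812.75 − $3,029.10 = $3,783.65

$3,783.65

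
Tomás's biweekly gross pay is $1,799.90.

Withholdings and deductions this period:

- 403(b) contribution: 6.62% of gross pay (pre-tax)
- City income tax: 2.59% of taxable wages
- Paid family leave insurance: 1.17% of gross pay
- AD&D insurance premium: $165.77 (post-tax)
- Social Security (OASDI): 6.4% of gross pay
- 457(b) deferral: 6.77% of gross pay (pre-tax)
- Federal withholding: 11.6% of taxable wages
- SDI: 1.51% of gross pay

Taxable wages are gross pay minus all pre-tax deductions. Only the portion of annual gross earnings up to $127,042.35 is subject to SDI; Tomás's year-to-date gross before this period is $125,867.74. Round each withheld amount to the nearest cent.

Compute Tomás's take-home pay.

$1,017.93

457(b) deferral: $1,799.90 × 0.0677 = $121.85
403(b) contribution: $1,799.90 × 0.0662 = $119.15
Pre-tax total = $121.85 + $119.15 = $241.00
Taxable wages = $1,799.90 − $241.00 = $1,558.90
City income tax: $1,558.90 × 0.0259 = $40.38
Federal withholding: $1,558.90 × 0.116 = $180.83
SDI: only $127,042.35 − $125,867.74 = $1,174.61 of this check is subject → $1,174.61 × 0.0151 = $17.74
Social Security (OASDI): $1,799.90 × 0.064 = $115.19
Paid family leave insurance: $1,799.90 × 0.0117 = $21.06
AD&D insurance premium: $165.77
Total deductions = $121.85 + $119.15 + $40.38 + $180.83 + $17.74 + $115.19 + $21.06 + $165.77 = $781.97
Net pay = $1,799.90 − $781.97 = $1,017.93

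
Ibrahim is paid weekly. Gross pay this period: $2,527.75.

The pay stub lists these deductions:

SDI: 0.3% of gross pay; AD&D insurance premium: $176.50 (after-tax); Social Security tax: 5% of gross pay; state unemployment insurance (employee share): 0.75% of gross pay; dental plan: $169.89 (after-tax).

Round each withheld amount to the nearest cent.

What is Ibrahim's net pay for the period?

State unemployment insurance (employee share): $2,527.75 × 0.0075 = $18.96
SDI: $2,527.75 × 0.003 = $7.58
Social Security tax: $2,527.75 × 0.05 = $126.39
Dental plan: $169.89
AD&D insurance premium: $176.50
Total deductions = $18.96 + $7.58 + $126.39 + $169.89 + $176.50 = $499.32
Net pay = $2,527.75 − $499.32 = $2,028.43

$2,028.43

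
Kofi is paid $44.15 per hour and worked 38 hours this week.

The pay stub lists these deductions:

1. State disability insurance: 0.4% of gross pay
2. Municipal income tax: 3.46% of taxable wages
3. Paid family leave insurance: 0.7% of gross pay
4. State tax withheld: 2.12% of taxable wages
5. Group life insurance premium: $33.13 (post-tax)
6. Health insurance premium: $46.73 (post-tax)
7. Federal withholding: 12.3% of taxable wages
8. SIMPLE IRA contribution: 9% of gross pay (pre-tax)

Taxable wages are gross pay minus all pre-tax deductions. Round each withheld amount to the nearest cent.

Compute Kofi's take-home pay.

Gross pay: 38 × $44.15 = $1,677.70
SIMPLE IRA contribution: $1,677.70 × 0.09 = $150.99
Taxable wages = $1,677.70 − $150.99 = $1,526.71
Municipal income tax: $1,526.71 × 0.0346 = $52.82
Federal withholding: $1,526.71 × 0.123 = $187.79
State tax withheld: $1,526.71 × 0.0212 = $32.37
State disability insurance: $1,677.70 × 0.004 = $6.71
Paid family leave insurance: $1,677.70 × 0.007 = $11.74
Health insurance premium: $46.73
Group life insurance premium: $33.13
Total deductions = $150.99 + $52.82 + $187.79 + $32.37 + $6.71 + $11.74 + $46.73 + $33.13 = $522.28
Net pay = $1,677.70 − $522.28 = $1,155.42

$1,155.42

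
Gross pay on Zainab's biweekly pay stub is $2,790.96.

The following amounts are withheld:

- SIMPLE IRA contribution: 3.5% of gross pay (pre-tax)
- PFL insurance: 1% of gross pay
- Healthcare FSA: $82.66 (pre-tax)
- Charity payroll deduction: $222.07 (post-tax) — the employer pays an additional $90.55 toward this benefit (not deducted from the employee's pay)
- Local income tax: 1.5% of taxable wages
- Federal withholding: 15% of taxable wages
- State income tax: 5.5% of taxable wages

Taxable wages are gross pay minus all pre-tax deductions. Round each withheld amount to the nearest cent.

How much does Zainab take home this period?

SIMPLE IRA contribution: $2,790.96 × 0.035 = $97.68
Healthcare FSA: $82.66
Pre-tax total = $97.68 + $82.66 = $180.34
Taxable wages = $2,790.96 − $180.34 = $2,610.62
Federal withholding: $2,610.62 × 0.15 = $391.59
Local income tax: $2,610.62 × 0.015 = $39.16
State income tax: $2,610.62 × 0.055 = $143.58
PFL insurance: $2,790.96 × 0.01 = $27.91
Charity payroll deduction: $222.07
(Employer's $90.55 toward charity payroll deduction is not withheld from the employee.)
Total deductions = $97.68 + $82.66 + $391.59 + $39.16 + $143.58 + $27.91 + $222.07 = $1,004.65
Net pay = $2,790.96 − $1,004.65 = $1,786.31

$1,786.31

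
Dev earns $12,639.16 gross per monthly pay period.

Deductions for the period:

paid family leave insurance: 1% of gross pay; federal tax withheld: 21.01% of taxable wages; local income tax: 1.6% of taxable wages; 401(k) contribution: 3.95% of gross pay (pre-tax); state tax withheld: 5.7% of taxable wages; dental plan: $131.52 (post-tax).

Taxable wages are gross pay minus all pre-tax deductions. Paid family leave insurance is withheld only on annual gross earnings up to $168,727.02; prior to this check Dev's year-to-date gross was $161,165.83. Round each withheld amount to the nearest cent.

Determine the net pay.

$8,495.97

401(k) contribution: $12,639.16 × 0.0395 = $499.25
Taxable wages = $12,639.16 − $499.25 = $12,139.91
Local income tax: $12,139.91 × 0.016 = $194.24
State tax withheld: $12,139.91 × 0.057 = $691.97
Federal tax withheld: $12,139.91 × 0.2101 = $2,550.60
Paid family leave insurance: only $168,727.02 − $161,165.83 = $7,561.19 of this check is subject → $7,561.19 × 0.01 = $75.61
Dental plan: $131.52
Total deductions = $499.25 + $194.24 + $691.97 + $2,550.60 + $75.61 + $131.52 = $4,143.19
Net pay = $12,639.16 − $4,143.19 = $8,495.97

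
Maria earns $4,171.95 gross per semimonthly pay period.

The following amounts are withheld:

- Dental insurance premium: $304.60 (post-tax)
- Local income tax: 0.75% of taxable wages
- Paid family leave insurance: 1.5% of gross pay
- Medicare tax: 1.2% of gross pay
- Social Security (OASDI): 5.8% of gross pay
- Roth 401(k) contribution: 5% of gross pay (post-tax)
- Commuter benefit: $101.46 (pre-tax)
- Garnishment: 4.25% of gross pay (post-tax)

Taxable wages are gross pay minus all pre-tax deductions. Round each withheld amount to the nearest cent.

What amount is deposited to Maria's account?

Commuter benefit: $101.46
Taxable wages = $4,171.95 − $101.46 = $4,070.49
Local income tax: $4,070.49 × 0.0075 = $30.53
Paid family leave insurance: $4,171.95 × 0.015 = $62.58
Medicare tax: $4,171.95 × 0.012 = $50.06
Social Security (OASDI): $4,171.95 × 0.058 = $241.97
Roth 401(k) contribution: $4,171.95 × 0.05 = $208.60
Dental insurance premium: $304.60
Garnishment: $4,171.95 × 0.0425 = $177.31
Total deductions = $101.46 + $30.53 + $62.58 + $50.06 + $241.97 + $208.60 + $304.60 + $177.31 = $1,177.11
Net pay = $4,171.95 − $1,177.11 = $2,994.84

$2,994.84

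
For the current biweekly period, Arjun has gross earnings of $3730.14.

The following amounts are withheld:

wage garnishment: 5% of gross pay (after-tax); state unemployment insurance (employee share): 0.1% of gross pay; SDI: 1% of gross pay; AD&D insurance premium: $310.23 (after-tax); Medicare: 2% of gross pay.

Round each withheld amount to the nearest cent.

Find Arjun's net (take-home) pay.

$3117.77

Medicare: $3730.14 × 0.02 = $74.60
State unemployment insurance (employee share): $3730.14 × 0.001 = $3.73
SDI: $3730.14 × 0.01 = $37.30
AD&D insurance premium: $310.23
Wage garnishment: $3730.14 × 0.05 = $186.51
Total deductions = $74.60 + $3.73 + $37.30 + $310.23 + $186.51 = $612.37
Net pay = $3730.14 − $612.37 = $3117.77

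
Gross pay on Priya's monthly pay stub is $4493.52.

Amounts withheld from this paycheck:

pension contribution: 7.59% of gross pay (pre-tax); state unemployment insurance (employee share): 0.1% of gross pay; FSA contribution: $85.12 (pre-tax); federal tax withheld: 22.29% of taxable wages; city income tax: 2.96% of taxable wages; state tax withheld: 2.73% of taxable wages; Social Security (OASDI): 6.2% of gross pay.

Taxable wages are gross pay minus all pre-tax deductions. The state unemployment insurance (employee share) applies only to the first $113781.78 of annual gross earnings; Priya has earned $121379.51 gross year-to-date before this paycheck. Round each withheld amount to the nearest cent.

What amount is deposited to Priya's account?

$2650.70

FSA contribution: $85.12
Pension contribution: $4493.52 × 0.0759 = $341.06
Pre-tax total = $85.12 + $341.06 = $426.18
Taxable wages = $4493.52 − $426.18 = $4067.34
City income tax: $4067.34 × 0.0296 = $120.39
State tax withheld: $4067.34 × 0.0273 = $111.04
Federal tax withheld: $4067.34 × 0.2229 = $906.61
State unemployment insurance (employee share): annual cap $113781.78 already reached (YTD $121379.51), so $0.00
Social Security (OASDI): $4493.52 × 0.062 = $278.60
Total deductions = $85.12 + $341.06 + $120.39 + $111.04 + $906.61 + $0.00 + $278.60 = $1842.82
Net pay = $4493.52 − $1842.82 = $2650.70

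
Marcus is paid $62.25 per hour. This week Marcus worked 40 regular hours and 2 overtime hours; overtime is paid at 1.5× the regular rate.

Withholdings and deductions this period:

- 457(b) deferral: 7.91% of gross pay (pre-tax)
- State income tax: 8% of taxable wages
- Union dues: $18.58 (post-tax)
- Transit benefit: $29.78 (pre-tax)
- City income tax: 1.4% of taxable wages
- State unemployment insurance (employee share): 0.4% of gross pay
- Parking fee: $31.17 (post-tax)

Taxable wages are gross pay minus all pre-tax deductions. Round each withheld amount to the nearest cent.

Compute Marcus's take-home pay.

Regular pay: 40 × $62.25 = $2,490.00
Overtime pay: 2 × $62.25 × 1.5 = $186.75
Gross pay = $2,490.00 + $186.75 = $2,676.75
Transit benefit: $29.78
457(b) deferral: $2,676.75 × 0.0791 = $211.73
Pre-tax total = $29.78 + $211.73 = $241.51
Taxable wages = $2,676.75 − $241.51 = $2,435.24
City income tax: $2,435.24 × 0.014 = $34.09
State income tax: $2,435.24 × 0.08 = $194.82
State unemployment insurance (employee share): $2,676.75 × 0.004 = $10.71
Parking fee: $31.17
Union dues: $18.58
Total deductions = $29.78 + $211.73 + $34.09 + $194.82 + $10.71 + $31.17 + $18.58 = $530.88
Net pay = $2,676.75 − $530.88 = $2,145.87

$2,145.87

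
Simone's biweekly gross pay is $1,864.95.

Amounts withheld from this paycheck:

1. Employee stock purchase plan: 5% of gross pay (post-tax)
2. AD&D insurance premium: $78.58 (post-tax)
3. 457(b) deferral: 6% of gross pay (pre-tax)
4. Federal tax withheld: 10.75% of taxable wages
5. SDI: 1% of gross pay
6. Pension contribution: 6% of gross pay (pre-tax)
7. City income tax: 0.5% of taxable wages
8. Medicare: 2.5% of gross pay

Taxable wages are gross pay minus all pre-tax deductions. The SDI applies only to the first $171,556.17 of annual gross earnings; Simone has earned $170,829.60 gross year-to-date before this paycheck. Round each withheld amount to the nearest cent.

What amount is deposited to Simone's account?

$1,230.80

Pension contribution: $1,864.95 × 0.06 = $111.90
457(b) deferral: $1,864.95 × 0.06 = $111.90
Pre-tax total = $111.90 + $111.90 = $223.80
Taxable wages = $1,864.95 − $223.80 = $1,641.15
Federal tax withheld: $1,641.15 × 0.1075 = $176.42
City income tax: $1,641.15 × 0.005 = $8.21
Medicare: $1,864.95 × 0.025 = $46.62
SDI: only $171,556.17 − $170,829.60 = $726.57 of this check is subject → $726.57 × 0.01 = $7.27
AD&D insurance premium: $78.58
Employee stock purchase plan: $1,864.95 × 0.05 = $93.25
Total deductions = $111.90 + $111.90 + $176.42 + $8.21 + $46.62 + $7.27 + $78.58 + $93.25 = $634.15
Net pay = $1,864.95 − $634.15 = $1,230.80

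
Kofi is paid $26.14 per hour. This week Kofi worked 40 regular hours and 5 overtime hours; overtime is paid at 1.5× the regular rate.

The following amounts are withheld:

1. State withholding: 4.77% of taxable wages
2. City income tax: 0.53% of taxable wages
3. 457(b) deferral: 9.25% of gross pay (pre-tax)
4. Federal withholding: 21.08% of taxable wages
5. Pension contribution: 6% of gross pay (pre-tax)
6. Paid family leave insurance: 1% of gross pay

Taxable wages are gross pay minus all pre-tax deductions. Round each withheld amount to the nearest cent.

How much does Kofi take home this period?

Regular pay: 40 × $26.14 = $1045.60
Overtime pay: 5 × $26.14 × 1.5 = $196.05
Gross pay = $1045.60 + $196.05 = $1241.65
457(b) deferral: $1241.65 × 0.0925 = $114.85
Pension contribution: $1241.65 × 0.06 = $74.50
Pre-tax total = $114.85 + $74.50 = $189.35
Taxable wages = $1241.65 − $189.35 = $1052.30
Federal withholding: $1052.30 × 0.2108 = $221.82
State withholding: $1052.30 × 0.0477 = $50.19
City income tax: $1052.30 × 0.0053 = $5.58
Paid family leave insurance: $1241.65 × 0.01 = $12.42
Total deductions = $114.85 + $74.50 + $221.82 + $50.19 + $5.58 + $12.42 = $479.36
Net pay = $1241.65 − $479.36 = $762.29

$762.29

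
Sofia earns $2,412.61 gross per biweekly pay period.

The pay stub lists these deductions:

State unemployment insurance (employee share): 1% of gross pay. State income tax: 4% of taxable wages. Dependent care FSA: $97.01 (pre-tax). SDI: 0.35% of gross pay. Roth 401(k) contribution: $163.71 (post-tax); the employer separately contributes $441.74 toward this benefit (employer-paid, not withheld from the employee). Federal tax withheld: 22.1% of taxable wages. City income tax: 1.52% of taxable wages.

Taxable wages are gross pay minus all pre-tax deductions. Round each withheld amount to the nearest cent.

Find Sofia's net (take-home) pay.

$1,479.75

Dependent care FSA: $97.01
Taxable wages = $2,412.61 − $97.01 = $2,315.60
City income tax: $2,315.60 × 0.0152 = $35.20
Federal tax withheld: $2,315.60 × 0.221 = $511.75
State income tax: $2,315.60 × 0.04 = $92.62
State unemployment insurance (employee share): $2,412.61 × 0.01 = $24.13
SDI: $2,412.61 × 0.0035 = $8.44
Roth 401(k) contribution: $163.71
(Employer's $441.74 toward Roth 401(k) contribution is not withheld from the employee.)
Total deductions = $97.01 + $35.20 + $511.75 + $92.62 + $24.13 + $8.44 + $163.71 = $932.86
Net pay = $2,412.61 − $932.86 = $1,479.75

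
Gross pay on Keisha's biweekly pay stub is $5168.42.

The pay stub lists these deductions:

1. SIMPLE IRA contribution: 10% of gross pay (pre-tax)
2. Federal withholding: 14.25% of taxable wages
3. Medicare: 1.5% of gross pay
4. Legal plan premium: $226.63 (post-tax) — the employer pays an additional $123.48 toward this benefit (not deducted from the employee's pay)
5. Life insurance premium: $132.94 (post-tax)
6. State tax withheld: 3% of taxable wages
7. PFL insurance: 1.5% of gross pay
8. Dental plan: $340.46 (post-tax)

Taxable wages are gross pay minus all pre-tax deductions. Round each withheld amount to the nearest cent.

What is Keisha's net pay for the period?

$2994.09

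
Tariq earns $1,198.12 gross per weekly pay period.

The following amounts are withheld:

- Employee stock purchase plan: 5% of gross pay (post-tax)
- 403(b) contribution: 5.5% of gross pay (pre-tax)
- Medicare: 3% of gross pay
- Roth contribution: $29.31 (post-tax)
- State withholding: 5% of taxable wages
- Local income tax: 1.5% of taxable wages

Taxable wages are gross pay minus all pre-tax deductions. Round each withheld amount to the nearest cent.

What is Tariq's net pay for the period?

$933.47

403(b) contribution: $1,198.12 × 0.055 = $65.90
Taxable wages = $1,198.12 − $65.90 = $1,132.22
Local income tax: $1,132.22 × 0.015 = $16.98
State withholding: $1,132.22 × 0.05 = $56.61
Medicare: $1,198.12 × 0.03 = $35.94
Roth contribution: $29.31
Employee stock purchase plan: $1,198.12 × 0.05 = $59.91
Total deductions = $65.90 + $16.98 + $56.61 + $35.94 + $29.31 + $59.91 = $264.65
Net pay = $1,198.12 − $264.65 = $933.47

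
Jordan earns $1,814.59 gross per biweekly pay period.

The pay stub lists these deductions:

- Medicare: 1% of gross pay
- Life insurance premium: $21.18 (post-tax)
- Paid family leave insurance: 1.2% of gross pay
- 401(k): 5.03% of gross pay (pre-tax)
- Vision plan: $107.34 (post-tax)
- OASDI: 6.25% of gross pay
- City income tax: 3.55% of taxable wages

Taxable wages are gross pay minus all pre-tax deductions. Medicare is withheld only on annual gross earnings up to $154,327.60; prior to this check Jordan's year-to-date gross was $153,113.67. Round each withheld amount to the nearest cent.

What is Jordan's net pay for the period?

$1,386.29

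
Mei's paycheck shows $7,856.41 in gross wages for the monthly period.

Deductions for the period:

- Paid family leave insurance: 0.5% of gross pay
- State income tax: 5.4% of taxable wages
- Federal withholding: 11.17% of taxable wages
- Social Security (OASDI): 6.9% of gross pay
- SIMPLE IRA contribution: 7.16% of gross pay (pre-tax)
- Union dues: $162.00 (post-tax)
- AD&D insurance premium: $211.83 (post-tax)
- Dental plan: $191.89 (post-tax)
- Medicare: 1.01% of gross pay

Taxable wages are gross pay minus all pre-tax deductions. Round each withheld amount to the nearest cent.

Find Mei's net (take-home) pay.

SIMPLE IRA contribution: $7,856.41 × 0.0716 = $562.52
Taxable wages = $7,856.41 − $562.52 = $7,293.89
Federal withholding: $7,293.89 × 0.1117 = $814.73
State income tax: $7,293.89 × 0.054 = $393.87
Paid family leave insurance: $7,856.41 × 0.005 = $39.28
Medicare: $7,856.41 × 0.0101 = $79.35
Social Security (OASDI): $7,856.41 × 0.069 = $542.09
AD&D insurance premium: $211.83
Dental plan: $191.89
Union dues: $162.00
Total deductions = $562.52 + $814.73 + $393.87 + $39.28 + $79.35 + $542.09 + $211.83 + $191.89 + $162.00 = $2,997.56
Net pay = $7,856.41 − $2,997.56 = $4,858.85

$4,858.85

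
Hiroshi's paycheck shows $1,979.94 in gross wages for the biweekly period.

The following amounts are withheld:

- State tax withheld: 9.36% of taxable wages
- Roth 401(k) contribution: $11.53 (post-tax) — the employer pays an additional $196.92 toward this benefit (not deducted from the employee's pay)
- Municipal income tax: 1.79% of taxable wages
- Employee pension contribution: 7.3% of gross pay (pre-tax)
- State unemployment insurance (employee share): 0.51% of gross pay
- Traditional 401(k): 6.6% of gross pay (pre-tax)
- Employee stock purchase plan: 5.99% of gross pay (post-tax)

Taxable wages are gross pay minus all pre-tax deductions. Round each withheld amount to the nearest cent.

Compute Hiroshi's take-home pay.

Employee pension contribution: $1,979.94 × 0.073 = $144.54
Traditional 401(k): $1,979.94 × 0.066 = $130.68
Pre-tax total = $144.54 + $130.68 = $275.22
Taxable wages = $1,979.94 − $275.22 = $1,704.72
State tax withheld: $1,704.72 × 0.0936 = $159.56
Municipal income tax: $1,704.72 × 0.0179 = $30.51
State unemployment insurance (employee share): $1,979.94 × 0.0051 = $10.10
Roth 401(k) contribution: $11.53
Employee stock purchase plan: $1,979.94 × 0.0599 = $118.60
(Employer's $196.92 toward Roth 401(k) contribution is not withheld from the employee.)
Total deductions = $144.54 + $130.68 + $159.56 + $30.51 + $10.10 + $11.53 + $118.60 = $605.52
Net pay = $1,979.94 − $605.52 = $1,374.42

$1,374.42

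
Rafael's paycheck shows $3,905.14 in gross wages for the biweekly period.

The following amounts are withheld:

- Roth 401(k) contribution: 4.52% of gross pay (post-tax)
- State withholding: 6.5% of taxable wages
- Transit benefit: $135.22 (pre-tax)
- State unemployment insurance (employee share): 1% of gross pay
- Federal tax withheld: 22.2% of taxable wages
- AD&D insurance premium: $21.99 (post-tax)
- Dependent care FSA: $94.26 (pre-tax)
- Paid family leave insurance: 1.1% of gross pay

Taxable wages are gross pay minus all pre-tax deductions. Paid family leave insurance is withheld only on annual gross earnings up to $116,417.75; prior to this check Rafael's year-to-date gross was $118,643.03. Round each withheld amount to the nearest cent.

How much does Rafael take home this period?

Dependent care FSA: $94.26
Transit benefit: $135.22
Pre-tax total = $94.26 + $135.22 = $229.48
Taxable wages = $3,905.14 − $229.48 = $3,675.66
Federal tax withheld: $3,675.66 × 0.222 = $816.00
State withholding: $3,675.66 × 0.065 = $238.92
State unemployment insurance (employee share): $3,905.14 × 0.01 = $39.05
Paid family leave insurance: annual cap $116,417.75 already reached (YTD $118,643.03), so $0.00
Roth 401(k) contribution: $3,905.14 × 0.0452 = $176.51
AD&D insurance premium: $21.99
Total deductions = $94.26 + $135.22 + $816.00 + $238.92 + $39.05 + $0.00 + $176.51 + $21.99 = $1,521.95
Net pay = $3,905.14 − $1,521.95 = $2,383.19

$2,383.19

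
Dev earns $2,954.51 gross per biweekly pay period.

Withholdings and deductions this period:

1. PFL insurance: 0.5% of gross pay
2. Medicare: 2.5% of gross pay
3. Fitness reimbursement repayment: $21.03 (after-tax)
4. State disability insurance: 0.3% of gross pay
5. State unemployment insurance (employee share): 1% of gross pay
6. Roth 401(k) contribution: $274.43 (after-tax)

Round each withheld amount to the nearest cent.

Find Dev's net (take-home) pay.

$2,532.01

Medicare: $2,954.51 × 0.025 = $73.86
State unemployment insurance (employee share): $2,954.51 × 0.01 = $29.55
PFL insurance: $2,954.51 × 0.005 = $14.77
State disability insurance: $2,954.51 × 0.003 = $8.86
Fitness reimbursement repayment: $21.03
Roth 401(k) contribution: $274.43
Total deductions = $73.86 + $29.55 + $14.77 + $8.86 + $21.03 + $274.43 = $422.50
Net pay = $2,954.51 − $422.50 = $2,532.01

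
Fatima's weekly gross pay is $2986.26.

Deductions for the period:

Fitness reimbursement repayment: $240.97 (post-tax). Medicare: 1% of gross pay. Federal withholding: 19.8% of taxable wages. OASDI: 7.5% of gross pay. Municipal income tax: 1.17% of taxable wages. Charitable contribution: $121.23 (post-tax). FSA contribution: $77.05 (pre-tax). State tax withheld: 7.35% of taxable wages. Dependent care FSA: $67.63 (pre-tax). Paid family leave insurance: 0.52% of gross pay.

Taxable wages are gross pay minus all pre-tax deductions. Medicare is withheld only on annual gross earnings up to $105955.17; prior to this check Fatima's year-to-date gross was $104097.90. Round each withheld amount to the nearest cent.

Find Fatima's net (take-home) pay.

Dependent care FSA: $67.63
FSA contribution: $77.05
Pre-tax total = $67.63 + $77.05 = $144.68
Taxable wages = $2986.26 − $144.68 = $2841.58
State tax withheld: $2841.58 × 0.0735 = $208.86
Municipal income tax: $2841.58 × 0.0117 = $33.25
Federal withholding: $2841.58 × 0.198 = $562.63
Medicare: only $105955.17 − $104097.90 = $1857.27 of this check is subject → $1857.27 × 0.01 = $18.57
OASDI: $2986.26 × 0.075 = $223.97
Paid family leave insurance: $2986.26 × 0.0052 = $15.53
Charitable contribution: $121.23
Fitness reimbursement repayment: $240.97
Total deductions = $67.63 + $77.05 + $208.86 + $33.25 + $562.63 + $18.57 + $223.97 + $15.53 + $121.23 + $240.97 = $1569.69
Net pay = $2986.26 − $1569.69 = $1416.57

$1416.57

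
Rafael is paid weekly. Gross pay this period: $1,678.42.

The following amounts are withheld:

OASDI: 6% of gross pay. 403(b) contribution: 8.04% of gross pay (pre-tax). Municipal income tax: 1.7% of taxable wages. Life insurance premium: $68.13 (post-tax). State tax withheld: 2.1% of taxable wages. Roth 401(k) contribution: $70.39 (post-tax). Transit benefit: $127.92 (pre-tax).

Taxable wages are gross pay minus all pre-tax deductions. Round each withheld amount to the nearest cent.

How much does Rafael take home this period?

$1,122.54

Transit benefit: $127.92
403(b) contribution: $1,678.42 × 0.0804 = $134.94
Pre-tax total = $127.92 + $134.94 = $262.86
Taxable wages = $1,678.42 − $262.86 = $1,415.56
Municipal income tax: $1,415.56 × 0.017 = $24.06
State tax withheld: $1,415.56 × 0.021 = $29.73
OASDI: $1,678.42 × 0.06 = $100.71
Life insurance premium: $68.13
Roth 401(k) contribution: $70.39
Total deductions = $127.92 + $134.94 + $24.06 + $29.73 + $100.71 + $68.13 + $70.39 = $555.88
Net pay = $1,678.42 − $555.88 = $1,122.54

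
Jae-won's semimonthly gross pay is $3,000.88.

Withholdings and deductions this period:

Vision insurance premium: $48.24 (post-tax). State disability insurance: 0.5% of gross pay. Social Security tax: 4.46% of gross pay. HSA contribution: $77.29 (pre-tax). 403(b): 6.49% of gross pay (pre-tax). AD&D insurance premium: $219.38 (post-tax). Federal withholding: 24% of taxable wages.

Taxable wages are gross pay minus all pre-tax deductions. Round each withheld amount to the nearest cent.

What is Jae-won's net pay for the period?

403(b): $3,000.88 × 0.0649 = $194.76
HSA contribution: $77.29
Pre-tax total = $194.76 + $77.29 = $272.05
Taxable wages = $3,000.88 − $272.05 = $2,728.83
Federal withholding: $2,728.83 × 0.24 = $654.92
Social Security tax: $3,000.88 × 0.0446 = $133.84
State disability insurance: $3,000.88 × 0.005 = $15.00
AD&D insurance premium: $219.38
Vision insurance premium: $48.24
Total deductions = $194.76 + $77.29 + $654.92 + $133.84 + $15.00 + $219.38 + $48.24 = $1,343.43
Net pay = $3,000.88 − $1,343.43 = $1,657.45

$1,657.45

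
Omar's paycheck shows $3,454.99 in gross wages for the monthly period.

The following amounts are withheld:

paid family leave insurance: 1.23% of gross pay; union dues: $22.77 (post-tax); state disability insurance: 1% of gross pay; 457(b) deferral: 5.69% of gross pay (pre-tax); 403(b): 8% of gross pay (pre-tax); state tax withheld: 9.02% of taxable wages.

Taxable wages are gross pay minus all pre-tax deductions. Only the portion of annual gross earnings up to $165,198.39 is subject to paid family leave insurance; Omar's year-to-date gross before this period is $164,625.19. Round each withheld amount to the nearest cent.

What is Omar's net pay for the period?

$2,648.65

457(b) deferral: $3,454.99 × 0.0569 = $196.59
403(b): $3,454.99 × 0.08 = $276.40
Pre-tax total = $196.59 + $276.40 = $472.99
Taxable wages = $3,454.99 − $472.99 = $2,982.00
State tax withheld: $2,982.00 × 0.0902 = $268.98
Paid family leave insurance: only $165,198.39 − $164,625.19 = $573.20 of this check is subject → $573.20 × 0.0123 = $7.05
State disability insurance: $3,454.99 × 0.01 = $34.55
Union dues: $22.77
Total deductions = $196.59 + $276.40 + $268.98 + $7.05 + $34.55 + $22.77 = $806.34
Net pay = $3,454.99 − $806.34 = $2,648.65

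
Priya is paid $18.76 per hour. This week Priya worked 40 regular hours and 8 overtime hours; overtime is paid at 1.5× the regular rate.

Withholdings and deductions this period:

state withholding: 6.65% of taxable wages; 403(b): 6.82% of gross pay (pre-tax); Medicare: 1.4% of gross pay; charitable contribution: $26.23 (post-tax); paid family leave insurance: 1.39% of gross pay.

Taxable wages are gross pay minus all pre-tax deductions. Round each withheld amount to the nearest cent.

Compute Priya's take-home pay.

$795.09

Regular pay: 40 × $18.76 = $750.40
Overtime pay: 8 × $18.76 × 1.5 = $225.12
Gross pay = $750.40 + $225.12 = $975.52
403(b): $975.52 × 0.0682 = $66.53
Taxable wages = $975.52 − $66.53 = $908.99
State withholding: $908.99 × 0.0665 = $60.45
Paid family leave insurance: $975.52 × 0.0139 = $13.56
Medicare: $975.52 × 0.014 = $13.66
Charitable contribution: $26.23
Total deductions = $66.53 + $60.45 + $13.56 + $13.66 + $26.23 = $180.43
Net pay = $975.52 − $180.43 = $795.09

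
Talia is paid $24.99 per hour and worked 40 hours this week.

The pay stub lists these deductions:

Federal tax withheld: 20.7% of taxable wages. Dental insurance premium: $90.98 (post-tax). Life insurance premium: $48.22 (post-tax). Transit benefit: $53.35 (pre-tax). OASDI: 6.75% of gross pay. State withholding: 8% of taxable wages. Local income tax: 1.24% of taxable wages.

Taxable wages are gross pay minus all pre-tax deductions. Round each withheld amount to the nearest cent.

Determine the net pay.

Gross pay: 40 × $24.99 = $999.60
Transit benefit: $53.35
Taxable wages = $999.60 − $53.35 = $946.25
Federal tax withheld: $946.25 × 0.207 = $195.87
State withholding: $946.25 × 0.08 = $75.70
Local income tax: $946.25 × 0.0124 = $11.73
OASDI: $999.60 × 0.0675 = $67.47
Dental insurance premium: $90.98
Life insurance premium: $48.22
Total deductions = $53.35 + $195.87 + $75.70 + $11.73 + $67.47 + $90.98 + $48.22 = $543.32
Net pay = $999.60 − $543.32 = $456.28

$456.28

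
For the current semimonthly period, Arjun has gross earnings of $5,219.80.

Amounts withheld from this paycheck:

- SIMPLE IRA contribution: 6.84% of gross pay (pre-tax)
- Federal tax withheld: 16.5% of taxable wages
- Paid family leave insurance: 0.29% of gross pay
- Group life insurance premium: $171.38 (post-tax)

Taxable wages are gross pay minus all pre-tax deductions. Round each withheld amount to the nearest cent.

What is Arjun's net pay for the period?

SIMPLE IRA contribution: $5,219.80 × 0.0684 = $357.03
Taxable wages = $5,219.80 − $357.03 = $4,862.77
Federal tax withheld: $4,862.77 × 0.165 = $802.36
Paid family leave insurance: $5,219.80 × 0.0029 = $15.14
Group life insurance premium: $171.38
Total deductions = $357.03 + $802.36 + $15.14 + $171.38 = $1,345.91
Net pay = $5,219.80 − $1,345.91 = $3,873.89

$3,873.89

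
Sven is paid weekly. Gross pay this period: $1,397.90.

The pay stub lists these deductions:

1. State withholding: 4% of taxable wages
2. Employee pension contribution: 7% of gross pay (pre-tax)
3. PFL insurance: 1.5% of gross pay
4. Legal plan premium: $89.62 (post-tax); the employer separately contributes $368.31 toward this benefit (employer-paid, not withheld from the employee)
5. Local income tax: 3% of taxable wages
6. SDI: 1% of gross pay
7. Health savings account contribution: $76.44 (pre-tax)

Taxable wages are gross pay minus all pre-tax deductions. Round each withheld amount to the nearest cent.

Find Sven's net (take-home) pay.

$1,013.39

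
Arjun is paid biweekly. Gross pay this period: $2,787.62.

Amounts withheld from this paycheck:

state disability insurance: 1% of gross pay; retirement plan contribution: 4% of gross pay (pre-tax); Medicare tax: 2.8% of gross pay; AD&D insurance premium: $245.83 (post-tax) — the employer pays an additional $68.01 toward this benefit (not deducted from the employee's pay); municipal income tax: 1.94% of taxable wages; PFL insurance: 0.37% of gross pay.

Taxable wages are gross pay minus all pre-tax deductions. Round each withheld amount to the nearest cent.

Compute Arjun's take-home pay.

Retirement plan contribution: $2,787.62 × 0.04 = $111.50
Taxable wages = $2,787.62 − $111.50 = $2,676.12
Municipal income tax: $2,676.12 × 0.0194 = $51.92
Medicare tax: $2,787.62 × 0.028 = $78.05
State disability insurance: $2,787.62 × 0.01 = $27.88
PFL insurance: $2,787.62 × 0.0037 = $10.31
AD&D insurance premium: $245.83
(Employer's $68.01 toward AD&D insurance premium is not withheld from the employee.)
Total deductions = $111.50 + $51.92 + $78.05 + $27.88 + $10.31 + $245.83 = $525.49
Net pay = $2,787.62 − $525.49 = $2,262.13

$2,262.13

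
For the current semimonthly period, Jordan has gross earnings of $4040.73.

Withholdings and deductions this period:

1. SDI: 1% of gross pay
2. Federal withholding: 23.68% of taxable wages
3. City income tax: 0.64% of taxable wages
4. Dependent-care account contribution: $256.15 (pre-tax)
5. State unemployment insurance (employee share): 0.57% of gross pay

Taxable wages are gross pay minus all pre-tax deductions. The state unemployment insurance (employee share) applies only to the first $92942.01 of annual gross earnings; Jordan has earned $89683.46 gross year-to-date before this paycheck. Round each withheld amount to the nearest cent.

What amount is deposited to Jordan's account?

Dependent-care account contribution: $256.15
Taxable wages = $4040.73 − $256.15 = $3784.58
City income tax: $3784.58 × 0.0064 = $24.22
Federal withholding: $3784.58 × 0.2368 = $896.19
State unemployment insurance (employee share): only $92942.01 − $89683.46 = $3258.55 of this check is subject → $3258.55 × 0.0057 = $18.57
SDI: $4040.73 × 0.01 = $40.41
Total deductions = $256.15 + $24.22 + $896.19 + $18.57 + $40.41 = $1235.54
Net pay = $4040.73 − $1235.54 = $2805.19

$2805.19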